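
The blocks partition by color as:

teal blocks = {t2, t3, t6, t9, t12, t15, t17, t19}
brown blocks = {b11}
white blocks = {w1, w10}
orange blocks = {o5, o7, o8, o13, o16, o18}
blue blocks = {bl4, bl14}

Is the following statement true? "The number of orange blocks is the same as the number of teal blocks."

There are 6 orange blocks.
There are 8 teal blocks.
The claim requires 6 = 8, which does not hold.

False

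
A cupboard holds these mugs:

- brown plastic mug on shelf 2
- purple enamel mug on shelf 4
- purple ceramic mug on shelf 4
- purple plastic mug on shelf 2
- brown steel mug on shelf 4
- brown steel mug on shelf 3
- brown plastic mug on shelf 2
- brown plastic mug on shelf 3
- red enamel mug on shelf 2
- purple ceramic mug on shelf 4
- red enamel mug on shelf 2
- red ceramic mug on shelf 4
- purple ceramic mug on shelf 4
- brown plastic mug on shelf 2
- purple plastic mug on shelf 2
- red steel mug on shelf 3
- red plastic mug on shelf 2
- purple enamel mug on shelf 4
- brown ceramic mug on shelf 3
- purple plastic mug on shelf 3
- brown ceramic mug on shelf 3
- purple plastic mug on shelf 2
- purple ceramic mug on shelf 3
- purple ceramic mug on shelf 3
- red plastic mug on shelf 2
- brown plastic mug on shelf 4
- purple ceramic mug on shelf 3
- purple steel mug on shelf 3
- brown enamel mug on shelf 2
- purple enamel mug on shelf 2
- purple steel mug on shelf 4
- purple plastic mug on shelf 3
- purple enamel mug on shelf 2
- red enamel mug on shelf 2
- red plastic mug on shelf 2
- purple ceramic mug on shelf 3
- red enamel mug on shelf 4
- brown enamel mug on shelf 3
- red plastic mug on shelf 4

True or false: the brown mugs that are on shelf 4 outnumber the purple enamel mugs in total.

False

brown mugs on shelf 4: 2.
purple enamel mugs: 4.
The claim requires 2 > 4, which does not hold.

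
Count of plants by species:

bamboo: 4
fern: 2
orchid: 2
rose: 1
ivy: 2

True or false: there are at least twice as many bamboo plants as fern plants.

True

bamboo plants: 4.
fern plants: 2.
The claim requires 4 ≥ 2 × 2 = 4, which holds.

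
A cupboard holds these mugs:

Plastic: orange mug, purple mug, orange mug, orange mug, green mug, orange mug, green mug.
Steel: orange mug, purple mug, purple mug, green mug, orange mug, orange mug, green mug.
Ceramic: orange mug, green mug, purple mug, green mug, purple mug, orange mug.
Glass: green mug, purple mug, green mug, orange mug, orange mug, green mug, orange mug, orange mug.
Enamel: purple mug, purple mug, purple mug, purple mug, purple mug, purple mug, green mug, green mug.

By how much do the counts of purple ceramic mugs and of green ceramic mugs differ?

purple ceramic mugs: 2. green ceramic mugs: 2.
|2 − 2| = 2 − 2 = 0.

0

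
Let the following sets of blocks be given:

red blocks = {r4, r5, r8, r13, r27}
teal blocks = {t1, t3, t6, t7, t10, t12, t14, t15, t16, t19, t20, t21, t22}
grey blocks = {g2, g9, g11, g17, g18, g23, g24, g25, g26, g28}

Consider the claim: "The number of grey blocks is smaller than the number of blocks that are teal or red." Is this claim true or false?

True

There are 10 grey blocks.
There are 18 blocks that are teal or red.
The claim requires 10 < 18, which holds.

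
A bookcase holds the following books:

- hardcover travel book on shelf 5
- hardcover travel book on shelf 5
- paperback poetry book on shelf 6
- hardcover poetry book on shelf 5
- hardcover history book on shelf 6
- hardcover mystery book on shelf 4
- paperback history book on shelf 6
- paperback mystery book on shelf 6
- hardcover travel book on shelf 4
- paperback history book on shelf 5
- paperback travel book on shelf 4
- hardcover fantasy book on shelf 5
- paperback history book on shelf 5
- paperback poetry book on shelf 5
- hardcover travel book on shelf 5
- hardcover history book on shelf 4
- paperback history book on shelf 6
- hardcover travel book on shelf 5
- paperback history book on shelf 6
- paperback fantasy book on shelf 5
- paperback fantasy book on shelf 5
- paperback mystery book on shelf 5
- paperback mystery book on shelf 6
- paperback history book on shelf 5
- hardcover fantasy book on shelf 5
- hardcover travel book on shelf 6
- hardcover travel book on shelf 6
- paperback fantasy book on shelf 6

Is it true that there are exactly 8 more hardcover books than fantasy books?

There are 13 hardcover books.
There are 5 fantasy books.
The claim requires 13 − 5 (= 8) to equal 8, which holds.

True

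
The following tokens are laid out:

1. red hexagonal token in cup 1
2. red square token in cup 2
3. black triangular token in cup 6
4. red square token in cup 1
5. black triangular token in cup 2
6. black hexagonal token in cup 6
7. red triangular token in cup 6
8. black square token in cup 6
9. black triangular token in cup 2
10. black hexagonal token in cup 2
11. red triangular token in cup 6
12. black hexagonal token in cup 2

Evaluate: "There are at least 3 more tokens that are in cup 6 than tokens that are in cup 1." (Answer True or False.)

True

There are 5 tokens in cup 6.
There are 2 tokens in cup 1.
The claim requires 5 − 2 = 3 ≥ 3, which holds.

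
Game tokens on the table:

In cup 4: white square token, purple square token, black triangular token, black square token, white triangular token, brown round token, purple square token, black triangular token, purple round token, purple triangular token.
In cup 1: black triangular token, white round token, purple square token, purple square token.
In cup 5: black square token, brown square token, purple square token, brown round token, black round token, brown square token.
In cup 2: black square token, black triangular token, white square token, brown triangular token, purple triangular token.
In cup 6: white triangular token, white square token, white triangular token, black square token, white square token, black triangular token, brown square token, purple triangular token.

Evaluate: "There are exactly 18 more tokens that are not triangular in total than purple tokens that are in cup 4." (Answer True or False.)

False

There are 21 tokens that are not triangular.
There are 4 purple tokens in cup 4.
The claim requires 21 − 4 (= 17) to equal 18, which does not hold.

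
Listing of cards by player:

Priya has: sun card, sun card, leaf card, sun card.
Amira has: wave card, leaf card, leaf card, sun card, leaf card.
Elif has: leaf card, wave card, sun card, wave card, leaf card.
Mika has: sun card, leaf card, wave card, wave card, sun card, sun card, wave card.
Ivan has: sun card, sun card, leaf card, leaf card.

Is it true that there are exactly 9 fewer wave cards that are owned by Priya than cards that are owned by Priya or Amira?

|wave cards owned by Priya| = 0.
|cards owned by Priya or Amira| = 9.
The claim requires 9 − 0 (= 9) to equal 9, which holds.

True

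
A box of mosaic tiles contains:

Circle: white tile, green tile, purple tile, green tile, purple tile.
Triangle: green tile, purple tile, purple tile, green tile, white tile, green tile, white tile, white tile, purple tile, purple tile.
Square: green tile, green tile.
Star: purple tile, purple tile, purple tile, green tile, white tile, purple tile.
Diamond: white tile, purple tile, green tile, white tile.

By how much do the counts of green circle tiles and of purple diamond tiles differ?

1

green circle tiles: 2. purple diamond tiles: 1.
|2 − 1| = 2 − 1 = 1.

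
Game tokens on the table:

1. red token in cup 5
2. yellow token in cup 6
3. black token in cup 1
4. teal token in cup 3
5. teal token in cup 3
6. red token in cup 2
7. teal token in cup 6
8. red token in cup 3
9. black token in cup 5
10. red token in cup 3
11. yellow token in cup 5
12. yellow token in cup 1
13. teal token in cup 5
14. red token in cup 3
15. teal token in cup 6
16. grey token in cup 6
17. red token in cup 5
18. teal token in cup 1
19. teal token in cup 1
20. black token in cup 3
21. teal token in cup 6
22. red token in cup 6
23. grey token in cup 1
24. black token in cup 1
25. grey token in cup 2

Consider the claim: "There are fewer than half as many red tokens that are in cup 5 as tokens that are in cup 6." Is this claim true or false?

|red tokens in cup 5| = 2.
|tokens in cup 6| = 6.
The claim requires 2 × 2 = 4 < 6, which holds.

True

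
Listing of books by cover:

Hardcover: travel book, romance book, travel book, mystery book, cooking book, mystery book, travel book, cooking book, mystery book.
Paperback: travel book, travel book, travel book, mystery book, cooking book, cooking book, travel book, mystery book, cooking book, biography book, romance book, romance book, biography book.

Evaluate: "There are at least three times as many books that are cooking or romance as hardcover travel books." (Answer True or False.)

False

|books that are cooking or romance| = 8.
|hardcover travel books| = 3.
The claim requires 8 ≥ 3 × 3 = 9, which does not hold.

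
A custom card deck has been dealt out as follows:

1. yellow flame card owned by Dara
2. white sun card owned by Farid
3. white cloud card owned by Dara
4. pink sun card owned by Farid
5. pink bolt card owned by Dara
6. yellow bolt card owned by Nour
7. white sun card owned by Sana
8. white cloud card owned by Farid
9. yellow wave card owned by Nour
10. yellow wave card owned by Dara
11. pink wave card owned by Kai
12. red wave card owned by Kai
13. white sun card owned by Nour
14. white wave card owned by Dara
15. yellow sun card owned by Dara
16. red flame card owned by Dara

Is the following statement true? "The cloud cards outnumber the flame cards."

False

There are 2 cloud cards.
There are 2 flame cards.
The claim requires 2 > 2, which does not hold.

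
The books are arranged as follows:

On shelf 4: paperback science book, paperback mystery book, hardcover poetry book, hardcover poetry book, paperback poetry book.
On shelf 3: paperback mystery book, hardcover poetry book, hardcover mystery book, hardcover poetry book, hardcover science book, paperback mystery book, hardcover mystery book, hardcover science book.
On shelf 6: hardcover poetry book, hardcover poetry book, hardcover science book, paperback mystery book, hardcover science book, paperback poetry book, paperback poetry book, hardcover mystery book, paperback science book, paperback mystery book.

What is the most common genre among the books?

Counts by genre: poetry 9, mystery 8, science 6.
The maximum is 9, held uniquely by poetry.

poetry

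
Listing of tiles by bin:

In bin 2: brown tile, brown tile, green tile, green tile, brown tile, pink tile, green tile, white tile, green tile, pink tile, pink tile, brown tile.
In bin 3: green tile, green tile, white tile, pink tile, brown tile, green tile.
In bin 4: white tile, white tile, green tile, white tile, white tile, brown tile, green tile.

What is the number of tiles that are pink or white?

10

pink: 4; white: 6; together 4 + 6 = 10.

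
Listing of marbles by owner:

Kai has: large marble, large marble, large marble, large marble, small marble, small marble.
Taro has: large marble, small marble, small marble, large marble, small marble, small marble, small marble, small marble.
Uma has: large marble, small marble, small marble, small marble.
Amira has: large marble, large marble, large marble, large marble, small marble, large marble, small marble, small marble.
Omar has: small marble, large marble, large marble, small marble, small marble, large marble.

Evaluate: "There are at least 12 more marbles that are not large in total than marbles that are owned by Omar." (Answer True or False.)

There are 17 marbles that are not large.
Count of marbles owned by Omar: 6.
The claim requires 17 − 6 = 11 ≥ 12, which does not hold.

False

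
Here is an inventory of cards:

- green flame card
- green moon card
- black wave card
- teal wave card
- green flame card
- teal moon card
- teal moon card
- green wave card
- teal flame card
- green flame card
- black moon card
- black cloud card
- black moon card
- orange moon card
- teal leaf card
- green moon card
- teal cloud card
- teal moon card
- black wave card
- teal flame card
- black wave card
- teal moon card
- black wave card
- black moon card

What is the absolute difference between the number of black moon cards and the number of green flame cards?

0

black moon cards: 3. green flame cards: 3.
|3 − 3| = 3 − 3 = 0.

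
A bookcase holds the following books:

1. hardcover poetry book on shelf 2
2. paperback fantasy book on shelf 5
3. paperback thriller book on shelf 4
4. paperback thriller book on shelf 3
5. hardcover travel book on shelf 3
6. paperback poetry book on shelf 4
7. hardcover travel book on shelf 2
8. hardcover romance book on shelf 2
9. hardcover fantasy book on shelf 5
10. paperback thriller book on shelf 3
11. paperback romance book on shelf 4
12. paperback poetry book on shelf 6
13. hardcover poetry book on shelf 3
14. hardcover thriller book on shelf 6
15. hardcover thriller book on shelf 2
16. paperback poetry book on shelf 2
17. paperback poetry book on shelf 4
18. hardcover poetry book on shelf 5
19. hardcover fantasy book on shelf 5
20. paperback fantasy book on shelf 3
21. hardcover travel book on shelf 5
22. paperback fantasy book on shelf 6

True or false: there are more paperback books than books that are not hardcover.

False

paperback books: 11.
books that are not hardcover: 11.
The claim requires 11 > 11, which does not hold.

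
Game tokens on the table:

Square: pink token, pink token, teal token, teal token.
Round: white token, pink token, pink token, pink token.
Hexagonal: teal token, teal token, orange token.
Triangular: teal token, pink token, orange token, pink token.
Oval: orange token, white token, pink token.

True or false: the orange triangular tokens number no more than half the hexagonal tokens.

True

|orange triangular tokens| = 1.
|hexagonal tokens| = 3.
The claim requires 2 × 1 = 2 ≤ 3, which holds.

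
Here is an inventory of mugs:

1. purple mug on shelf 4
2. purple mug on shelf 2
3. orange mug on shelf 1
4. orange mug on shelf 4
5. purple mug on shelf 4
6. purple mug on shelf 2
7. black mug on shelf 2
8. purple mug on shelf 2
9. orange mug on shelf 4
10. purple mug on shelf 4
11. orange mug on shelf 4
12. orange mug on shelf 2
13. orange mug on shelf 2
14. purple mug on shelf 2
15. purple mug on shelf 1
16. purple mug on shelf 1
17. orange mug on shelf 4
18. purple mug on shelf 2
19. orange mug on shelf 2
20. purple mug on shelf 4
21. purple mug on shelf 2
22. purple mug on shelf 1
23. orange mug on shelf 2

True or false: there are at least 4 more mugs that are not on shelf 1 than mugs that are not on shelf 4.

There are 19 mugs that are not on shelf 1.
There are 15 mugs that are not on shelf 4.
The claim requires 19 − 15 = 4 ≥ 4, which holds.

True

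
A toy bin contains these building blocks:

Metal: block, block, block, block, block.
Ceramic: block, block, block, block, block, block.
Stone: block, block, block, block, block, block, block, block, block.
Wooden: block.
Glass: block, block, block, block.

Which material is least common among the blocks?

wooden

Counts by material: stone 9, ceramic 6, metal 5, glass 4, wooden 1.
The minimum is 1, held uniquely by wooden.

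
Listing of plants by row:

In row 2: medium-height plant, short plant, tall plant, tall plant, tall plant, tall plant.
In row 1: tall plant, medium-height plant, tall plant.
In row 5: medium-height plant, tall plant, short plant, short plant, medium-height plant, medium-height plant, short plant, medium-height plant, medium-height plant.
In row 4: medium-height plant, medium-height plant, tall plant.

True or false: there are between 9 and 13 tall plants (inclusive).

tall plants: 8.
The claim requires 9 ≤ 8 ≤ 13, which does not hold.

False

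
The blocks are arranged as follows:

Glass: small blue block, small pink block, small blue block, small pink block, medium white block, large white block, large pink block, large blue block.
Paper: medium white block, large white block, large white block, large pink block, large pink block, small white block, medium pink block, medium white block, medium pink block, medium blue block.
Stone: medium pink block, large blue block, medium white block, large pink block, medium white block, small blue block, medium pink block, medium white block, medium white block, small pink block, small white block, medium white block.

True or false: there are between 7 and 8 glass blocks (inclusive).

There are 8 glass blocks.
The claim requires 7 ≤ 8 ≤ 8, which holds.

True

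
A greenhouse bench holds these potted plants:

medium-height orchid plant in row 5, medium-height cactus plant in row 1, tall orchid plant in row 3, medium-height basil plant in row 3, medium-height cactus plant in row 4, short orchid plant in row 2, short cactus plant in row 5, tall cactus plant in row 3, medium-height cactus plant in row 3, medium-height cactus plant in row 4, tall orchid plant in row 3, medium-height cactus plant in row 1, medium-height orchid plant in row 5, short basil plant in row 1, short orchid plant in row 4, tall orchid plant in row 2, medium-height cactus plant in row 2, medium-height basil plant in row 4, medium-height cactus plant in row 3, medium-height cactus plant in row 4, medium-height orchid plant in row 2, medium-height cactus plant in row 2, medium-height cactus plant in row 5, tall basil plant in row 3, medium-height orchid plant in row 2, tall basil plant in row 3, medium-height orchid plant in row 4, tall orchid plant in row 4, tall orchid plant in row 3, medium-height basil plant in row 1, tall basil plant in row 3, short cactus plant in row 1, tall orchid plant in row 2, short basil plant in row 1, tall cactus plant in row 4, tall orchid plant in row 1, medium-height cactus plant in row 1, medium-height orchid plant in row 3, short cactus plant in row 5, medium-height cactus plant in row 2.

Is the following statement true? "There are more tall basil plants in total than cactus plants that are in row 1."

tall basil plants: 3.
cactus plants in row 1: 4.
The claim requires 3 > 4, which does not hold.

False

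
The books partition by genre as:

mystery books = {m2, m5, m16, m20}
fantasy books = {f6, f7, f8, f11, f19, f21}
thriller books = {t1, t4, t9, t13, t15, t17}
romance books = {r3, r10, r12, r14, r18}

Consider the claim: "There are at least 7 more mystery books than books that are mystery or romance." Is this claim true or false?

mystery books: 4.
books that are mystery or romance: 9.
The claim requires 4 − 9 = -5 ≥ 7, which does not hold.

False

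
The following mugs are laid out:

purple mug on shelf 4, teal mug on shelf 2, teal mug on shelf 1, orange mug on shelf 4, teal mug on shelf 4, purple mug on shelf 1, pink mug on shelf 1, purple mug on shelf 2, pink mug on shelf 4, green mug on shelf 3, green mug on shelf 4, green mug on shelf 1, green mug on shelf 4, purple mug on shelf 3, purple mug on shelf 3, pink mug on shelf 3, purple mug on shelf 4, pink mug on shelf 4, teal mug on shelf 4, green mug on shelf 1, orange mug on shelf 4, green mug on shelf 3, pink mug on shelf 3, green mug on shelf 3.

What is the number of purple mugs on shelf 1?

1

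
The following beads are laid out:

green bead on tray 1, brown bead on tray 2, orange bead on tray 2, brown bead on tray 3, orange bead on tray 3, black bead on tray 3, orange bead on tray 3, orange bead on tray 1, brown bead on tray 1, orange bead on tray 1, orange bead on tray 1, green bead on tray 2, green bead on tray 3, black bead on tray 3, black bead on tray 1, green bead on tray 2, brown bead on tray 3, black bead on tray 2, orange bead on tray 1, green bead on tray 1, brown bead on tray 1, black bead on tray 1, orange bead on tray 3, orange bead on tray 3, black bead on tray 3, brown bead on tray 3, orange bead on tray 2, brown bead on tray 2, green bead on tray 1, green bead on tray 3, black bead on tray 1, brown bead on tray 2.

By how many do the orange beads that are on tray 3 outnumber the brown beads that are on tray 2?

orange beads on tray 3: 4.
brown beads on tray 2: 3.
4 − 3 = 1.

1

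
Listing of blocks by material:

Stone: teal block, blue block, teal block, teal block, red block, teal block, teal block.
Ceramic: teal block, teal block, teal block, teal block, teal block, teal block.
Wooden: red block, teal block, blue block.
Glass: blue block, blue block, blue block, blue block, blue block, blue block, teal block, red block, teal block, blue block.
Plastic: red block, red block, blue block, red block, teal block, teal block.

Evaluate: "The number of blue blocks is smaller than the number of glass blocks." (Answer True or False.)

False

There are 10 blue blocks.
There are 10 glass blocks.
The claim requires 10 < 10, which does not hold.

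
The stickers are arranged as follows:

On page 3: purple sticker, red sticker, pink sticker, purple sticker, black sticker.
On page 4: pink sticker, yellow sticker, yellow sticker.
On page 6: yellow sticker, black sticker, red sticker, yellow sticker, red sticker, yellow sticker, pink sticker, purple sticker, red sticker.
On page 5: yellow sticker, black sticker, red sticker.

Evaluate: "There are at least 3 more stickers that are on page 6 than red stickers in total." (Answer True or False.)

True

There are 9 stickers on page 6.
There are 5 red stickers.
The claim requires 9 − 5 = 4 ≥ 3, which holds.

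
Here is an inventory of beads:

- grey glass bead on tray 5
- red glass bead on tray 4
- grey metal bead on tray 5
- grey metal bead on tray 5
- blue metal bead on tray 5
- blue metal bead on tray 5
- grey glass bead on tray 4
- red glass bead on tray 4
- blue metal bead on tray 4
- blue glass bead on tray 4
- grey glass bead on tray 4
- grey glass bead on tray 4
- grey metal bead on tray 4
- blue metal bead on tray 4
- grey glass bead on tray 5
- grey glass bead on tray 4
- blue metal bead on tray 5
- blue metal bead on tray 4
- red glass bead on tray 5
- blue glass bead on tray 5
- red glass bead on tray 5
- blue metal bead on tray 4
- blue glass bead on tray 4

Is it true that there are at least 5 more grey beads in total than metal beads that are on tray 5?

|grey beads| = 9.
|metal beads on tray 5| = 5.
The claim requires 9 − 5 = 4 ≥ 5, which does not hold.

False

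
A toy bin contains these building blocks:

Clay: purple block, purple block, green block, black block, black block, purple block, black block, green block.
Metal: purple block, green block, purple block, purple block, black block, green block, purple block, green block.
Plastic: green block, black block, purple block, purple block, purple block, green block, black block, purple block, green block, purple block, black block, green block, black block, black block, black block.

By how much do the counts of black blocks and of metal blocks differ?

black blocks: 10. metal blocks: 8.
|10 − 8| = 10 − 8 = 2.

2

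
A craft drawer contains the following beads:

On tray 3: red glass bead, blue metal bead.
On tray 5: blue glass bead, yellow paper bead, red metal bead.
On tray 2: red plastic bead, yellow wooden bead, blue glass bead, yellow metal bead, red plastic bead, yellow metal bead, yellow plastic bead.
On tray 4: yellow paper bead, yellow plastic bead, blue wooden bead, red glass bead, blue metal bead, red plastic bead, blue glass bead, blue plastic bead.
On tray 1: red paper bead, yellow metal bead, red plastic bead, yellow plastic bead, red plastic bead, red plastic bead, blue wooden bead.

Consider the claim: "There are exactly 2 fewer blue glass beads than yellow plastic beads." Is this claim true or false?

False

There are 3 blue glass beads.
There are 3 yellow plastic beads.
The claim requires 3 − 3 (= 0) to equal 2, which does not hold.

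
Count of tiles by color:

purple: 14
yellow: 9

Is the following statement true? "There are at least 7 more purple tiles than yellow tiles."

False

purple tiles: 14.
yellow tiles: 9.
The claim requires 14 − 9 = 5 ≥ 7, which does not hold.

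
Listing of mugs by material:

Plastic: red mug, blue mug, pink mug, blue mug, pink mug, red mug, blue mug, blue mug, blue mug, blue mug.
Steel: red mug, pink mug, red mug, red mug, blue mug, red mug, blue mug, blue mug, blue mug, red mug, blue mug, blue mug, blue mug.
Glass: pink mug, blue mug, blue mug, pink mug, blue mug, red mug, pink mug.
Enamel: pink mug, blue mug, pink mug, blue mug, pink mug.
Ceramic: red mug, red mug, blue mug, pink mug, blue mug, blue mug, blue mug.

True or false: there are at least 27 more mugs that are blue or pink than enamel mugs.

There are 32 mugs that are blue or pink.
There are 5 enamel mugs.
The claim requires 32 − 5 = 27 ≥ 27, which holds.

True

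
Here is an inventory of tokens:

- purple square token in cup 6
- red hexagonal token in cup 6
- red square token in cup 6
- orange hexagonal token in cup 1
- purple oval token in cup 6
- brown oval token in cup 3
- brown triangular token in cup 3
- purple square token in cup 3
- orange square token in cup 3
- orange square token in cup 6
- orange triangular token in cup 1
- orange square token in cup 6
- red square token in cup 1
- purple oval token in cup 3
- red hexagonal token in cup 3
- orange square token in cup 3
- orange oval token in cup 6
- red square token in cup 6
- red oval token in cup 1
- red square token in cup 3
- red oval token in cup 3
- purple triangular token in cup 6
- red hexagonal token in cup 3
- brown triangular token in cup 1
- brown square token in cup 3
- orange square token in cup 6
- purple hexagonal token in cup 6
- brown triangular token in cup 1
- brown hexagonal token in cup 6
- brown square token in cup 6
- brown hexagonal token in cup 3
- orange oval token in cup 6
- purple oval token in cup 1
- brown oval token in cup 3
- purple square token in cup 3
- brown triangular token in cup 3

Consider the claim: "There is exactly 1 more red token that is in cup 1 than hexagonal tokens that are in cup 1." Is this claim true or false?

True

red tokens in cup 1: 2.
hexagonal tokens in cup 1: 1.
The claim requires 2 − 1 (= 1) to equal 1, which holds.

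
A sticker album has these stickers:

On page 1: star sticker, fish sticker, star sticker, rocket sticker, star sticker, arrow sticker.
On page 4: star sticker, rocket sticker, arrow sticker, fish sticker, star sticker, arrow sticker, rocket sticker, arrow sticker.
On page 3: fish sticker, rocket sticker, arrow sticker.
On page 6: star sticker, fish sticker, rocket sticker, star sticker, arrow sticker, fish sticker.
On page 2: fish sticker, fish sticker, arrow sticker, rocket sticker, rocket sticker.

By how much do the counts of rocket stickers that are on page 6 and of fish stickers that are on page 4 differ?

0

rocket stickers on page 6: 1. fish stickers on page 4: 1.
|1 − 1| = 1 − 1 = 0.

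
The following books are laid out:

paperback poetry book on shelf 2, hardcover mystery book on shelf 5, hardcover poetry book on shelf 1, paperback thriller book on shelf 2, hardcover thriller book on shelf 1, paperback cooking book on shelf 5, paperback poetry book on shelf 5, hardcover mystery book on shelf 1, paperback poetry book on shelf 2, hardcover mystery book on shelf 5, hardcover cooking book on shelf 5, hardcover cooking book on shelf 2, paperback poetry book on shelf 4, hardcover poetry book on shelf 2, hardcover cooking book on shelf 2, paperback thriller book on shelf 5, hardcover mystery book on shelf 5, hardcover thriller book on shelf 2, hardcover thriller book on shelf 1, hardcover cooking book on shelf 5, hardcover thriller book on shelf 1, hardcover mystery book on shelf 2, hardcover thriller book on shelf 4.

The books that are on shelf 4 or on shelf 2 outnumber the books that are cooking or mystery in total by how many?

0

books on shelf 4 or on shelf 2: 10.
books that are cooking or mystery: 10.
10 − 10 = 0.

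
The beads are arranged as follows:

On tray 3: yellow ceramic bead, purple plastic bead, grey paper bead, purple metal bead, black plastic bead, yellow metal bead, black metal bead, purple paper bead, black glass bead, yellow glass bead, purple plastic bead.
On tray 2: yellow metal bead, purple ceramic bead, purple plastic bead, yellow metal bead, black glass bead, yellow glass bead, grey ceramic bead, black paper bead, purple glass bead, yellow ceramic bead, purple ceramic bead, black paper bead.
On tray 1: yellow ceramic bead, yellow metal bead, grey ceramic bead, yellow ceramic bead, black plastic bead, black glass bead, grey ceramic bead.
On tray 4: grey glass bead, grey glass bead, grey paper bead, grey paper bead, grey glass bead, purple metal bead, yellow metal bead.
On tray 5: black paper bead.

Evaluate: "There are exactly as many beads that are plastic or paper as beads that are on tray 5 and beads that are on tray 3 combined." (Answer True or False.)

beads that are plastic or paper: 12.
beads on tray 5: 1; beads on tray 3: 11; combined: 1 + 11 = 12.
The claim requires 12 = 12, which holds.

True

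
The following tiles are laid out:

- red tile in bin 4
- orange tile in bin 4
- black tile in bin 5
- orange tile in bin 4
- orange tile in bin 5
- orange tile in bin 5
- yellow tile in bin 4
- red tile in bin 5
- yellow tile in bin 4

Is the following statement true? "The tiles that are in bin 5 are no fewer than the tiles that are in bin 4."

False

|tiles in bin 5| = 4.
|tiles in bin 4| = 5.
The claim requires 4 ≥ 5, which does not hold.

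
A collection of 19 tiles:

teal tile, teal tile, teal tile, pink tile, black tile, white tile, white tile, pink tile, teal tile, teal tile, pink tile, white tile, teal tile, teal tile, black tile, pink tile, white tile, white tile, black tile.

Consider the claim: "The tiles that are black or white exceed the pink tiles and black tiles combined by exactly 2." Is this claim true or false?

False

|tiles that are black or white| = 8.
pink tiles: 4; black tiles: 3; combined: 4 + 3 = 7.
The claim requires 8 − 7 (= 1) to equal 2, which does not hold.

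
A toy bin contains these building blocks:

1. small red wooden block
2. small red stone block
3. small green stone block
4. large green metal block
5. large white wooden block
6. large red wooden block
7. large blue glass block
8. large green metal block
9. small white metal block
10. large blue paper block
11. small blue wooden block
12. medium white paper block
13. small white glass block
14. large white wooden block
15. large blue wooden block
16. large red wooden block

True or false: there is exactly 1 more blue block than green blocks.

True

|blue blocks| = 4.
|green blocks| = 3.
The claim requires 4 − 3 (= 1) to equal 1, which holds.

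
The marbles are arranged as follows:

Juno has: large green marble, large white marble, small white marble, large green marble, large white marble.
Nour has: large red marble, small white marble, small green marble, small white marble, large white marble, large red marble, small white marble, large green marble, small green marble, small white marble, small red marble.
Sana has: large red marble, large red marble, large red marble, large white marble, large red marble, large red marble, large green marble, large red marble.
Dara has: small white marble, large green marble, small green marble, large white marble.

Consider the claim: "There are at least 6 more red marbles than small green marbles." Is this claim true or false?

True

|red marbles| = 9.
|small green marbles| = 3.
The claim requires 9 − 3 = 6 ≥ 6, which holds.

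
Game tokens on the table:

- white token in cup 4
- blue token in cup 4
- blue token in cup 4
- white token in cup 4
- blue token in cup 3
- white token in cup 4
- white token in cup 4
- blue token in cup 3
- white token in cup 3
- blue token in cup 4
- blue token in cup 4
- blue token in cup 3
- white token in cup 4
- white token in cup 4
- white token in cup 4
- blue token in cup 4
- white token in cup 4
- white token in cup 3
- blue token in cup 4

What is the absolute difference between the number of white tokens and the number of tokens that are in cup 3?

white tokens: 10. tokens in cup 3: 5.
|10 − 5| = 10 − 5 = 5.

5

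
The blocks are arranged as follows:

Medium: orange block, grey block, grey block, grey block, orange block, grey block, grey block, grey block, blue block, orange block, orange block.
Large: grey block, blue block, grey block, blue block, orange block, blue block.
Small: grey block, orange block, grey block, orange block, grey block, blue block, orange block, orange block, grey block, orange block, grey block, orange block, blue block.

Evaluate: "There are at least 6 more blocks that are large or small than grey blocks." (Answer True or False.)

blocks that are large or small: 19.
grey blocks: 13.
The claim requires 19 − 13 = 6 ≥ 6, which holds.

True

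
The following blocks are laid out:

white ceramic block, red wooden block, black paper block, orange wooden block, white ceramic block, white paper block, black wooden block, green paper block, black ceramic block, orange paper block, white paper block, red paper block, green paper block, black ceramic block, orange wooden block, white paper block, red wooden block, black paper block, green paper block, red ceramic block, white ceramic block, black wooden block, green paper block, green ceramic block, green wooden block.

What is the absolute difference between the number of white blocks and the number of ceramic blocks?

white blocks: 6. ceramic blocks: 7.
|6 − 7| = 7 − 6 = 1.

1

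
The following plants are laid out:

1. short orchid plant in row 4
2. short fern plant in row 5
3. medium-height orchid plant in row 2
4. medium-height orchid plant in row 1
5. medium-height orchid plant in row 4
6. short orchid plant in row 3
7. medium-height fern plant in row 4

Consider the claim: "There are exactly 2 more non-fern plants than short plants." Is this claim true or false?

|non-fern plants| = 5.
|short plants| = 3.
The claim requires 5 − 3 (= 2) to equal 2, which holds.

True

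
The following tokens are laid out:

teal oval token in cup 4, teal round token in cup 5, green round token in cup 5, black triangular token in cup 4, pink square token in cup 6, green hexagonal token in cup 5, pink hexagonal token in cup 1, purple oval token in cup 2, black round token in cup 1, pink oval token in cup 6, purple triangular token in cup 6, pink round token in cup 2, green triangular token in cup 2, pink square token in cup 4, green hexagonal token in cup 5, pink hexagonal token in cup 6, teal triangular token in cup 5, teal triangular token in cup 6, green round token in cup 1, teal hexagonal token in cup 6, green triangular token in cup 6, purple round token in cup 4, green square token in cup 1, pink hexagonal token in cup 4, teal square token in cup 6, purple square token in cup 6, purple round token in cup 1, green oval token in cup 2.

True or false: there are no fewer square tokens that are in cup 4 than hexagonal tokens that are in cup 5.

square tokens in cup 4: 1.
hexagonal tokens in cup 5: 2.
The claim requires 1 ≥ 2, which does not hold.

False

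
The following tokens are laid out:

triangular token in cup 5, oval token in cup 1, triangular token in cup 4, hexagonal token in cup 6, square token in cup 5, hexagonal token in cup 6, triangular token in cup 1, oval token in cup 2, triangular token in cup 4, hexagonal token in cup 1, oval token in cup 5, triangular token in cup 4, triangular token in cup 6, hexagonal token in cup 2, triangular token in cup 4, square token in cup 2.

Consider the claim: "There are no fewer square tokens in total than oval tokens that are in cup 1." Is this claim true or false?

square tokens: 2.
oval tokens in cup 1: 1.
The claim requires 2 ≥ 1, which holds.

True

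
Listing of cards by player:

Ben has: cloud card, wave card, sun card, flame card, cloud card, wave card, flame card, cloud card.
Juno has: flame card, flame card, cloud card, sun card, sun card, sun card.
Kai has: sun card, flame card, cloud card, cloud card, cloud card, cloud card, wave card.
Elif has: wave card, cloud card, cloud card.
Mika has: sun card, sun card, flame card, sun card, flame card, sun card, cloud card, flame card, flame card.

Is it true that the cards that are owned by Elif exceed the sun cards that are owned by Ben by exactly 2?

True

|cards owned by Elif| = 3.
|sun cards owned by Ben| = 1.
The claim requires 3 − 1 (= 2) to equal 2, which holds.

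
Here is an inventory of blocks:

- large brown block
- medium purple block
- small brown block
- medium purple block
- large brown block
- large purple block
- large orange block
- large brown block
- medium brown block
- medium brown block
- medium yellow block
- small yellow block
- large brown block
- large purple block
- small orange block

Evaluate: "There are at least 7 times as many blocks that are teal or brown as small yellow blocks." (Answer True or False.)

blocks that are teal or brown: 7.
small yellow blocks: 1.
The claim requires 7 ≥ 7 × 1 = 7, which holds.

True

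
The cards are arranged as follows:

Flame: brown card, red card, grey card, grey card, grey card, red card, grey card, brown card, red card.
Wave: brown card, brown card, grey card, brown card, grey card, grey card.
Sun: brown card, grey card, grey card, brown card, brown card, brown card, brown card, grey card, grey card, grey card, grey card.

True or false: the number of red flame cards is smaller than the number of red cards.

False

red flame cards: 3.
red cards: 3.
The claim requires 3 < 3, which does not hold.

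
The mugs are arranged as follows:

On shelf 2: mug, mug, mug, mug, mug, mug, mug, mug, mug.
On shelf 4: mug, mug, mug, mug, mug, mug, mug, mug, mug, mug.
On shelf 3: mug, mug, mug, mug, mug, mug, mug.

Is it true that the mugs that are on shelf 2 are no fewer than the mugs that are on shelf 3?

True

There are 9 mugs on shelf 2.
There are 7 mugs on shelf 3.
The claim requires 9 ≥ 7, which holds.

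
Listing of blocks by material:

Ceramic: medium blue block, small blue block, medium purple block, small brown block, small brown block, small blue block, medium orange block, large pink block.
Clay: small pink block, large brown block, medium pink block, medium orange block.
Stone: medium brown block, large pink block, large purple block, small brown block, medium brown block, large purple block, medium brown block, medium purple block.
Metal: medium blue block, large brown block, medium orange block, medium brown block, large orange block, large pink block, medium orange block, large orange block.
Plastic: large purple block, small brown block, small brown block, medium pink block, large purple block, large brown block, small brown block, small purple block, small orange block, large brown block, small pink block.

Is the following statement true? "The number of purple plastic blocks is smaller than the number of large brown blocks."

|purple plastic blocks| = 3.
|large brown blocks| = 4.
The claim requires 3 < 4, which holds.

True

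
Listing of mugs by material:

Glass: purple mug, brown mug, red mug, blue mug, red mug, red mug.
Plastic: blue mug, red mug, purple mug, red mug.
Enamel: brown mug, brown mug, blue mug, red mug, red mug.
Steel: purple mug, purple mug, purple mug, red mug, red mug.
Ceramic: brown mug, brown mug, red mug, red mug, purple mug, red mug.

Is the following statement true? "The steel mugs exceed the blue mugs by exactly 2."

True

steel mugs: 5.
blue mugs: 3.
The claim requires 5 − 3 (= 2) to equal 2, which holds.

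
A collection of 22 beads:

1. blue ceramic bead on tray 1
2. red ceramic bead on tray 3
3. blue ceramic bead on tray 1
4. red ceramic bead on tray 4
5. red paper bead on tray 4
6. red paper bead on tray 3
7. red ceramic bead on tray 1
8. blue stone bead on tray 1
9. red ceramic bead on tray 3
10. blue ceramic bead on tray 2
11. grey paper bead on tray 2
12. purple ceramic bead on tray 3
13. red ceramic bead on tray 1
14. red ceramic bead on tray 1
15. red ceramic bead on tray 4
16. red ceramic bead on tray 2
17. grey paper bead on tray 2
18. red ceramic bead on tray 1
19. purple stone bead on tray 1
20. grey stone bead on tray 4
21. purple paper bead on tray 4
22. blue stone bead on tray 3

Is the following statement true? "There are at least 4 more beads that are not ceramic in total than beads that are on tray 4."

True

|beads that are not ceramic| = 9.
|beads on tray 4| = 5.
The claim requires 9 − 5 = 4 ≥ 4, which holds.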